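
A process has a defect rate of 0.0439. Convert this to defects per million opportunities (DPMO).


DPMO = defect_rate * 1000000 = 0.0439 * 1000000

43900


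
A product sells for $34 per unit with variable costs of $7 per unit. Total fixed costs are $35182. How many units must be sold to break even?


Formula: BEQ = Fixed Costs / (Price - Variable Cost)
Contribution margin = $34 - $7 = $27/unit
BEQ = ceil($35182 / $27/unit) = ceil(1303.04) = 1304 units

1304 units


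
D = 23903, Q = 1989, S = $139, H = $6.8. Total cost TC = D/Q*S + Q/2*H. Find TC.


TC = 23903/1989 * 139 + 1989/2 * 6.8

$8433.05


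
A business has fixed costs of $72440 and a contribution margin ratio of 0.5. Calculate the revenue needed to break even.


Formula: BER = Fixed Costs / Contribution Margin Ratio
BER = $72440 / 0.5
BER = $144880.00 (to the nearest cent)

$144880.00


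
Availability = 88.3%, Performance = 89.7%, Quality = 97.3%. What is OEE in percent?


Formula: OEE = Availability * Performance * Quality / 10000
A * P = 88.3% * 89.7% / 100 = 79.21%
OEE = 79.21% * 97.3% / 100 = 77.1%

77.1%


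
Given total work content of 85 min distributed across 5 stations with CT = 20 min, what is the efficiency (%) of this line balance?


Formula: Efficiency = Sum of Task Times / (N_stations * CT) * 100
Total station capacity = 5 stations * 20 min = 100 min
Efficiency = 85 / 100 * 100 = 85.0%

85.0%


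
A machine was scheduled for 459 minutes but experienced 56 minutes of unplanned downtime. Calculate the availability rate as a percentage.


Formula: Availability = (Planned Time - Downtime) / Planned Time * 100
Uptime = 459 - 56 = 403 min
Availability = 403 / 459 * 100 = 87.8%

87.8%


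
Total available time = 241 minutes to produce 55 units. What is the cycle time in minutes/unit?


Formula: CT = Available Time / Number of Units
CT = 241 min / 55 units
CT = 4.38 min/unit

4.38 min/unit


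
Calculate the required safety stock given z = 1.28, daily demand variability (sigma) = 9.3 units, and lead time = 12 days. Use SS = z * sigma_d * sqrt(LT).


Formula: SS = z * sigma_d * sqrt(LT)
sqrt(LT) = sqrt(12) = 3.4641
SS = 1.28 * 9.3 * 3.4641
SS = 41.2 units

41.2 units


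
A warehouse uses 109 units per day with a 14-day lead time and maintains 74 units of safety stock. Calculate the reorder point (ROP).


Formula: ROP = (Daily Demand * Lead Time) + Safety Stock
Demand during lead time = 109 * 14 = 1526 units
ROP = 1526 + 74 = 1600 units

1600 units


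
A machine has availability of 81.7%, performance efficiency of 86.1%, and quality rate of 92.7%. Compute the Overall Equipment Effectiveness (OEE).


Formula: OEE = Availability * Performance * Quality / 10000
A * P = 81.7% * 86.1% / 100 = 70.34%
OEE = 70.34% * 92.7% / 100 = 65.2%

65.2%


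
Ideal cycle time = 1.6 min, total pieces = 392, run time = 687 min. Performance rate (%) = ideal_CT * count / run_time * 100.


Formula: Performance = (Ideal CT * Total Count) / Run Time * 100
Ideal output time = 1.6 * 392 = 627.2 min
Performance = 627.2 / 687 * 100 = 91.3%

91.3%


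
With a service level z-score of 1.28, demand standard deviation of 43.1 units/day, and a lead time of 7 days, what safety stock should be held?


Formula: SS = z * sigma_d * sqrt(LT)
sqrt(LT) = sqrt(7) = 2.6458
SS = 1.28 * 43.1 * 2.6458
SS = 146.0 units

146.0 units


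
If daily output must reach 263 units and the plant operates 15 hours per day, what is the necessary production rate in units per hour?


Formula: Production Rate = Daily Demand / Available Hours
Rate = 263 units/day / 15 hours/day
Rate = 17.5 units/hour

17.5 units/hour


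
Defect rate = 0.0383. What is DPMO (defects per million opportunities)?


DPMO = defect_rate * 1000000 = 0.0383 * 1000000

38300


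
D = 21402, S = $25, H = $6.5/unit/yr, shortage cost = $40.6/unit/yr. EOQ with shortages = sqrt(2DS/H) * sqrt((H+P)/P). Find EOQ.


Formula: EOQ* = sqrt(2DS/H) * sqrt((H+P)/P)
Base EOQ = sqrt(2*21402*25/6.5) = 405.75 units
Correction = sqrt((6.5+40.6)/40.6) = 1.07708
EOQ* = 405.75 * 1.07708 = 437.0 units

437.0 units


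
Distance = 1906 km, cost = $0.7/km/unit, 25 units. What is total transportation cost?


TC = dist * cost * units = 1906 * 0.7 * 25 = $33355.00

$33355.00


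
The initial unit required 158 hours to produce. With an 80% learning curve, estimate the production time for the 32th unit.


Formula: T_n = T_1 * (learning_rate)^(log2(n)) where learning_rate = rate/100
Doublings = log2(32) = 5
T_n = 158 * 0.8^5
T_n = 158 * 0.3277 = 51.8 hours

51.8 hours


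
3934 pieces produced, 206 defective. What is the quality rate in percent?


Formula: Quality Rate = Good Pieces / Total Pieces * 100
Good pieces = 3934 - 206 = 3728
QR = 3728 / 3934 * 100 = 94.8%

94.8%


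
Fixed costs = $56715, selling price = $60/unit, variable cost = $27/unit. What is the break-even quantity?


Formula: BEQ = Fixed Costs / (Price - Variable Cost)
Contribution margin = $60 - $27 = $33/unit
BEQ = ceil($56715 / $33/unit) = ceil(1718.64) = 1719 units

1719 units


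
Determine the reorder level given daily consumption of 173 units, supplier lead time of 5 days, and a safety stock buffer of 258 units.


Formula: ROP = (Daily Demand * Lead Time) + Safety Stock
Demand during lead time = 173 * 5 = 865 units
ROP = 865 + 258 = 1123 units

1123 units


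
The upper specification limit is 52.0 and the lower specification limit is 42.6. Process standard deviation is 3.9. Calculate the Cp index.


Cp = (52.0 - 42.6) / (6 * 3.9)

0.4


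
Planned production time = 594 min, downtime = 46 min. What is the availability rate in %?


Formula: Availability = (Planned Time - Downtime) / Planned Time * 100
Uptime = 594 - 46 = 548 min
Availability = 548 / 594 * 100 = 92.3%

92.3%


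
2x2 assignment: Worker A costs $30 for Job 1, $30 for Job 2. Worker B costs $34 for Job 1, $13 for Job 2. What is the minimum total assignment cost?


Option 1: A->1 + B->2 = $30 + $13 = $43
Option 2: A->2 + B->1 = $30 + $34 = $64
Min cost = min($43, $64) = $43

$43


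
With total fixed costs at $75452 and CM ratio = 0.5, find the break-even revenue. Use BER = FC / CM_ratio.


Formula: BER = Fixed Costs / Contribution Margin Ratio
BER = $75452 / 0.5
BER = $150904.00 (to the nearest cent)

$150904.00


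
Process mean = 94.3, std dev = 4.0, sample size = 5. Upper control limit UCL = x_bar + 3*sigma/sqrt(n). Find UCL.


UCL = 94.3 + 3 * 4.0 / sqrt(5)

99.67


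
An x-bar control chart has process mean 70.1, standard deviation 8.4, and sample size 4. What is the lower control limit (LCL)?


LCL = 70.1 - 3 * 8.4 / sqrt(4)

57.5


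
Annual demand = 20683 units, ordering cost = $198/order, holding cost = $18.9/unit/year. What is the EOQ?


Formula: EOQ = sqrt(2 * D * S / H)
Numerator: 2 * 20683 * 198 = 8190468
2DS/H = 8190468 / 18.9 = 433358.1
EOQ = sqrt(433358.1) = 658.3 units

658.3 units


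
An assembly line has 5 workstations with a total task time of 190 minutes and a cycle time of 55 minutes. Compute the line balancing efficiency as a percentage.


Formula: Efficiency = Sum of Task Times / (N_stations * CT) * 100
Total station capacity = 5 stations * 55 min = 275 min
Efficiency = 190 / 275 * 100 = 69.1%

69.1%


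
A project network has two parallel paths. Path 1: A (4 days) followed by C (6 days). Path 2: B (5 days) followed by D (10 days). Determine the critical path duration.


Path 1 = 4 + 6 = 10 days
Path 2 = 5 + 10 = 15 days
Duration = max(10, 15) = 15 days

15 days


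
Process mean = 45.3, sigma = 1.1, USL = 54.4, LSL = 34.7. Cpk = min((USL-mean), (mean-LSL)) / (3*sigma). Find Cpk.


Cpu = (54.4 - 45.3) / (3 * 1.1) = 2.76
Cpl = (45.3 - 34.7) / (3 * 1.1) = 3.21
Cpk = min(2.76, 3.21) = 2.76

2.76


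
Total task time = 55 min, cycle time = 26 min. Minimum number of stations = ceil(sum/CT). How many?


Formula: N_min = ceil(Sum of Task Times / Cycle Time)
N_min = ceil(55 min / 26 min) = ceil(2.1154)
N_min = 3 stations

3


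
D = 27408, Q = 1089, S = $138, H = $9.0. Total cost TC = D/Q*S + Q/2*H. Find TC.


TC = 27408/1089 * 138 + 1089/2 * 9.0

$8373.69


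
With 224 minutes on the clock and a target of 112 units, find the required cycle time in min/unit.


Formula: CT = Available Time / Number of Units
CT = 224 min / 112 units
CT = 2.0 min/unit

2.0 min/unit


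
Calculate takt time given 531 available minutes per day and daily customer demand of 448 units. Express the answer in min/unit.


Formula: Takt Time = Available Production Time / Customer Demand
Takt = 531 min/day / 448 units/day
Takt = 1.19 min/unit

1.19 min/unit


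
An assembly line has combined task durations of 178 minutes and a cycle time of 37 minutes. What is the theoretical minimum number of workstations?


Formula: N_min = ceil(Sum of Task Times / Cycle Time)
N_min = ceil(178 min / 37 min) = ceil(4.8108)
N_min = 5 stations

5


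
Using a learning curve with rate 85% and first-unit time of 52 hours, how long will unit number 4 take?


Formula: T_n = T_1 * (learning_rate)^(log2(n)) where learning_rate = rate/100
Doublings = log2(4) = 2
T_n = 52 * 0.85^2
T_n = 52 * 0.7225 = 37.6 hours

37.6 hours


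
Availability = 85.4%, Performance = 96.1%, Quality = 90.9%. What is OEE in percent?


Formula: OEE = Availability * Performance * Quality / 10000
A * P = 85.4% * 96.1% / 100 = 82.07%
OEE = 82.07% * 90.9% / 100 = 74.6%

74.6%


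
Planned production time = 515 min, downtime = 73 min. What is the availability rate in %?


Formula: Availability = (Planned Time - Downtime) / Planned Time * 100
Uptime = 515 - 73 = 442 min
Availability = 442 / 515 * 100 = 85.8%

85.8%


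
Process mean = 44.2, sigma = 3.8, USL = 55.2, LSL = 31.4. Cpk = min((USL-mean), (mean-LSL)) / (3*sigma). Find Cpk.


Cpu = (55.2 - 44.2) / (3 * 3.8) = 0.96
Cpl = (44.2 - 31.4) / (3 * 3.8) = 1.12
Cpk = min(0.96, 1.12) = 0.96

0.96


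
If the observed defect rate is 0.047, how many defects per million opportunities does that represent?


DPMO = defect_rate * 1000000 = 0.047 * 1000000

47000


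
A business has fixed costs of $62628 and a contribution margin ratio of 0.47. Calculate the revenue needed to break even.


Formula: BER = Fixed Costs / Contribution Margin Ratio
BER = $62628 / 0.47
BER = $133251.06 (to the nearest cent)

$133251.06


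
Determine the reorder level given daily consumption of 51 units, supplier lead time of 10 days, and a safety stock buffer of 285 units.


Formula: ROP = (Daily Demand * Lead Time) + Safety Stock
Demand during lead time = 51 * 10 = 510 units
ROP = 510 + 285 = 795 units

795 units


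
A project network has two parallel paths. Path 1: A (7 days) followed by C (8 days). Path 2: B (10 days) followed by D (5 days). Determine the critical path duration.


Path 1 = 7 + 8 = 15 days
Path 2 = 10 + 5 = 15 days
Duration = max(15, 15) = 15 days

15 days


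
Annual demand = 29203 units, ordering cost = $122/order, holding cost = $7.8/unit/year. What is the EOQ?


Formula: EOQ = sqrt(2 * D * S / H)
Numerator: 2 * 29203 * 122 = 7125532
2DS/H = 7125532 / 7.8 = 913529.7
EOQ = sqrt(913529.7) = 955.8 units

955.8 units


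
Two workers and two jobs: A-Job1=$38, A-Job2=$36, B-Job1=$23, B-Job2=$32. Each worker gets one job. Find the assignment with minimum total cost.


Option 1: A->1 + B->2 = $38 + $32 = $70
Option 2: A->2 + B->1 = $36 + $23 = $59
Min cost = min($70, $59) = $59

$59


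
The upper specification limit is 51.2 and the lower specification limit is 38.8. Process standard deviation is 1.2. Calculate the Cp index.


Cp = (51.2 - 38.8) / (6 * 1.2)

1.72


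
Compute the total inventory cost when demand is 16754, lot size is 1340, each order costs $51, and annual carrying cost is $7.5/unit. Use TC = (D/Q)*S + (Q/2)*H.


TC = 16754/1340 * 51 + 1340/2 * 7.5

$5662.65


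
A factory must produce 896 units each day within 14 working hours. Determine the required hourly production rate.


Formula: Production Rate = Daily Demand / Available Hours
Rate = 896 units/day / 14 hours/day
Rate = 64.0 units/hour

64.0 units/hour


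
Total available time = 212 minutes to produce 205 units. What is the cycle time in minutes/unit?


Formula: CT = Available Time / Number of Units
CT = 212 min / 205 units
CT = 1.03 min/unit

1.03 min/unit


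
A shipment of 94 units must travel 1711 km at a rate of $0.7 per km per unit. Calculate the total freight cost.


TC = dist * cost * units = 1711 * 0.7 * 94 = $112583.80

$112583.80


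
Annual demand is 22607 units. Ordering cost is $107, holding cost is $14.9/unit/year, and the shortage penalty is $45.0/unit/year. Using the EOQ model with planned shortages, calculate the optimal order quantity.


Formula: EOQ* = sqrt(2DS/H) * sqrt((H+P)/P)
Base EOQ = sqrt(2*22607*107/14.9) = 569.82 units
Correction = sqrt((14.9+45.0)/45.0) = 1.15374
EOQ* = 569.82 * 1.15374 = 657.4 units

657.4 units


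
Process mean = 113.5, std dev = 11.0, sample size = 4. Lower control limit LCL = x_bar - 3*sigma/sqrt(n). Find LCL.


LCL = 113.5 - 3 * 11.0 / sqrt(4)

97.0


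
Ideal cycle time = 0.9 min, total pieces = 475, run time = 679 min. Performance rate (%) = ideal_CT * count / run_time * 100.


Formula: Performance = (Ideal CT * Total Count) / Run Time * 100
Ideal output time = 0.9 * 475 = 427.5 min
Performance = 427.5 / 679 * 100 = 63.0%

63.0%


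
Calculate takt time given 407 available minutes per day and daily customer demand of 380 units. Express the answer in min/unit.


Formula: Takt Time = Available Production Time / Customer Demand
Takt = 407 min/day / 380 units/day
Takt = 1.07 min/unit

1.07 min/unit


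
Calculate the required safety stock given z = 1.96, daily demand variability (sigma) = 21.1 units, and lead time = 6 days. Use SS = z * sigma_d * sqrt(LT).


Formula: SS = z * sigma_d * sqrt(LT)
sqrt(LT) = sqrt(6) = 2.4495
SS = 1.96 * 21.1 * 2.4495
SS = 101.3 units

101.3 units


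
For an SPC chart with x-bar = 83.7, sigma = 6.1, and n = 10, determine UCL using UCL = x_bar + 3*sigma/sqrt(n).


UCL = 83.7 + 3 * 6.1 / sqrt(10)

89.49


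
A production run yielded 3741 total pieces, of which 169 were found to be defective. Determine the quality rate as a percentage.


Formula: Quality Rate = Good Pieces / Total Pieces * 100
Good pieces = 3741 - 169 = 3572
QR = 3572 / 3741 * 100 = 95.5%

95.5%


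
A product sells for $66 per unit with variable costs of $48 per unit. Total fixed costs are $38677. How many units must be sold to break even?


Formula: BEQ = Fixed Costs / (Price - Variable Cost)
Contribution margin = $66 - $48 = $18/unit
BEQ = ceil($38677 / $18/unit) = ceil(2148.72) = 2149 units

2149 units


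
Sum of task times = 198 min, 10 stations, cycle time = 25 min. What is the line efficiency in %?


Formula: Efficiency = Sum of Task Times / (N_stations * CT) * 100
Total station capacity = 10 stations * 25 min = 250 min
Efficiency = 198 / 250 * 100 = 79.2%

79.2%


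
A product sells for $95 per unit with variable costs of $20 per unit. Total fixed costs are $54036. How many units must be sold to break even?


Formula: BEQ = Fixed Costs / (Price - Variable Cost)
Contribution margin = $95 - $20 = $75/unit
BEQ = ceil($54036 / $75/unit) = ceil(720.48) = 721 units

721 units


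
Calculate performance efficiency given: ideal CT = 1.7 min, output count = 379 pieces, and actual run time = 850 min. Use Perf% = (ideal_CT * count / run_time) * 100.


Formula: Performance = (Ideal CT * Total Count) / Run Time * 100
Ideal output time = 1.7 * 379 = 644.3 min
Performance = 644.3 / 850 * 100 = 75.8%

75.8%


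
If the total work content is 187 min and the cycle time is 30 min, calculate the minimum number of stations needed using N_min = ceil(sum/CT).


Formula: N_min = ceil(Sum of Task Times / Cycle Time)
N_min = ceil(187 min / 30 min) = ceil(6.2333)
N_min = 7 stations

7


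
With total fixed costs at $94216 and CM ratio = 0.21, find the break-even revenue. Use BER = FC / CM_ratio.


Formula: BER = Fixed Costs / Contribution Margin Ratio
BER = $94216 / 0.21
BER = $448647.62 (to the nearest cent)

$448647.62


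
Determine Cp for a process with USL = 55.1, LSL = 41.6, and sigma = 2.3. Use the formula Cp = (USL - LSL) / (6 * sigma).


Cp = (55.1 - 41.6) / (6 * 2.3)

0.98


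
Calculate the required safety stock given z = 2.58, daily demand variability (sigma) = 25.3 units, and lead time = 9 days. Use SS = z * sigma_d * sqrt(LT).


Formula: SS = z * sigma_d * sqrt(LT)
sqrt(LT) = sqrt(9) = 3.0
SS = 2.58 * 25.3 * 3.0
SS = 195.8 units

195.8 units


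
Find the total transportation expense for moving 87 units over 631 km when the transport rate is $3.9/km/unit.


TC = dist * cost * units = 631 * 3.9 * 87 = $214098.30

$214098.30


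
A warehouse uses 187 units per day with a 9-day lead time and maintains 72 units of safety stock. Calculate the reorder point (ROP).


Formula: ROP = (Daily Demand * Lead Time) + Safety Stock
Demand during lead time = 187 * 9 = 1683 units
ROP = 1683 + 72 = 1755 units

1755 units


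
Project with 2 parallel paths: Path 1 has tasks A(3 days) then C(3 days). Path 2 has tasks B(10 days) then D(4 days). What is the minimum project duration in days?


Path 1 = 3 + 3 = 6 days
Path 2 = 10 + 4 = 14 days
Duration = max(6, 14) = 14 days

14 days


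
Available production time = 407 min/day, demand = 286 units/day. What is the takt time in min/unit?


Formula: Takt Time = Available Production Time / Customer Demand
Takt = 407 min/day / 286 units/day
Takt = 1.42 min/unit

1.42 min/unit


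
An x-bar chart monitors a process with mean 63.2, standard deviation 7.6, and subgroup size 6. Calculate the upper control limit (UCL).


UCL = 63.2 + 3 * 7.6 / sqrt(6)

72.51


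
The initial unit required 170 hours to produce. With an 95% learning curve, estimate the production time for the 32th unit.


Formula: T_n = T_1 * (learning_rate)^(log2(n)) where learning_rate = rate/100
Doublings = log2(32) = 5
T_n = 170 * 0.95^5
T_n = 170 * 0.7738 = 131.5 hours

131.5 hours


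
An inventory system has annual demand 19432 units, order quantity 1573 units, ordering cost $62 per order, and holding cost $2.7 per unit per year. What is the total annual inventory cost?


TC = 19432/1573 * 62 + 1573/2 * 2.7

$2889.46


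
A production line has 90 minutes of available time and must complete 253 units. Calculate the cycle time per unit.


Formula: CT = Available Time / Number of Units
CT = 90 min / 253 units
CT = 0.36 min/unit

0.36 min/unit


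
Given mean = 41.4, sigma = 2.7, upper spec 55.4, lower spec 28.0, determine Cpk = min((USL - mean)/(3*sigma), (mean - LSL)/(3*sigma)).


Cpu = (55.4 - 41.4) / (3 * 2.7) = 1.73
Cpl = (41.4 - 28.0) / (3 * 2.7) = 1.65
Cpk = min(1.73, 1.65) = 1.65

1.65


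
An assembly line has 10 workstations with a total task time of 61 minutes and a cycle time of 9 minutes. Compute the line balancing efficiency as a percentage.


Formula: Efficiency = Sum of Task Times / (N_stations * CT) * 100
Total station capacity = 10 stations * 9 min = 90 min
Efficiency = 61 / 90 * 100 = 67.8%

67.8%


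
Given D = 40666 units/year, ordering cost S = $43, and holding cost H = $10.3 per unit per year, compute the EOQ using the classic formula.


Formula: EOQ = sqrt(2 * D * S / H)
Numerator: 2 * 40666 * 43 = 3497276
2DS/H = 3497276 / 10.3 = 339541.4
EOQ = sqrt(339541.4) = 582.7 units

582.7 units


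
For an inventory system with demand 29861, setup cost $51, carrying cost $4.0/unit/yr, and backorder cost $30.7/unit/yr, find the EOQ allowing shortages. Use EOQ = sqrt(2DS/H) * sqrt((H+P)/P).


Formula: EOQ* = sqrt(2DS/H) * sqrt((H+P)/P)
Base EOQ = sqrt(2*29861*51/4.0) = 872.61 units
Correction = sqrt((4.0+30.7)/30.7) = 1.06315
EOQ* = 872.61 * 1.06315 = 927.7 units

927.7 units


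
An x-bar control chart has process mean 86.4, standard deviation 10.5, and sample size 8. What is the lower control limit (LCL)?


LCL = 86.4 - 3 * 10.5 / sqrt(8)

75.26


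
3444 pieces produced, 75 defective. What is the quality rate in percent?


Formula: Quality Rate = Good Pieces / Total Pieces * 100
Good pieces = 3444 - 75 = 3369
QR = 3369 / 3444 * 100 = 97.8%

97.8%


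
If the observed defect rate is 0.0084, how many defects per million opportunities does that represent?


DPMO = defect_rate * 1000000 = 0.0084 * 1000000

8400


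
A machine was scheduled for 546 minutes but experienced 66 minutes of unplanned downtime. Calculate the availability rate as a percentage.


Formula: Availability = (Planned Time - Downtime) / Planned Time * 100
Uptime = 546 - 66 = 480 min
Availability = 480 / 546 * 100 = 87.9%

87.9%


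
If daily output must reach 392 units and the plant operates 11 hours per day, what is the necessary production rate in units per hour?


Formula: Production Rate = Daily Demand / Available Hours
Rate = 392 units/day / 11 hours/day
Rate = 35.6 units/hour

35.6 units/hour


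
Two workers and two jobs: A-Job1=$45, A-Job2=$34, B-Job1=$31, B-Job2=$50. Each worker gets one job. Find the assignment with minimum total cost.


Option 1: A->1 + B->2 = $45 + $50 = $95
Option 2: A->2 + B->1 = $34 + $31 = $65
Min cost = min($95, $65) = $65

$65


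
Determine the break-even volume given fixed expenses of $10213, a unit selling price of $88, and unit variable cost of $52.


Formula: BEQ = Fixed Costs / (Price - Variable Cost)
Contribution margin = $88 - $52 = $36/unit
BEQ = ceil($10213 / $36/unit) = ceil(283.69) = 284 units

284 units


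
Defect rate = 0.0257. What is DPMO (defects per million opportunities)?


DPMO = defect_rate * 1000000 = 0.0257 * 1000000

25700


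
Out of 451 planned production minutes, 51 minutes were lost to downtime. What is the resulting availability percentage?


Formula: Availability = (Planned Time - Downtime) / Planned Time * 100
Uptime = 451 - 51 = 400 min
Availability = 400 / 451 * 100 = 88.7%

88.7%


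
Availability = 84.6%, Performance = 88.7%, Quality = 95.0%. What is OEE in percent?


Formula: OEE = Availability * Performance * Quality / 10000
A * P = 84.6% * 88.7% / 100 = 75.04%
OEE = 75.04% * 95.0% / 100 = 71.3%

71.3%


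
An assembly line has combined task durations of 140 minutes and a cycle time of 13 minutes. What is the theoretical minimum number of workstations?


Formula: N_min = ceil(Sum of Task Times / Cycle Time)
N_min = ceil(140 min / 13 min) = ceil(10.7692)
N_min = 11 stations

11


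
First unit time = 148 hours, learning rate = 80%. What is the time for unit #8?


Formula: T_n = T_1 * (learning_rate)^(log2(n)) where learning_rate = rate/100
Doublings = log2(8) = 3
T_n = 148 * 0.8^3
T_n = 148 * 0.512 = 75.8 hours

75.8 hours


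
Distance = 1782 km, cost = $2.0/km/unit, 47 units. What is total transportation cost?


TC = dist * cost * units = 1782 * 2.0 * 47 = $167508.00

$167508.00


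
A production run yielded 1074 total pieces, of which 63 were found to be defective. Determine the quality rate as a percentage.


Formula: Quality Rate = Good Pieces / Total Pieces * 100
Good pieces = 1074 - 63 = 1011
QR = 1011 / 1074 * 100 = 94.1%

94.1%


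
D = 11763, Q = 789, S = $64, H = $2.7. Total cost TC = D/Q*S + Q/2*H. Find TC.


TC = 11763/789 * 64 + 789/2 * 2.7

$2019.31


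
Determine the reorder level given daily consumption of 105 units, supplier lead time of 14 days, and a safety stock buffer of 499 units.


Formula: ROP = (Daily Demand * Lead Time) + Safety Stock
Demand during lead time = 105 * 14 = 1470 units
ROP = 1470 + 499 = 1969 units

1969 units


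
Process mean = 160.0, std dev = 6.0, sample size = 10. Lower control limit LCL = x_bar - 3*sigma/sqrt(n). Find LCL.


LCL = 160.0 - 3 * 6.0 / sqrt(10)

154.31


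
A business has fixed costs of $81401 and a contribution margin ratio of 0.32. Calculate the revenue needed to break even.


Formula: BER = Fixed Costs / Contribution Margin Ratio
BER = $81401 / 0.32
BER = $254378.13 (to the nearest cent)

$254378.13


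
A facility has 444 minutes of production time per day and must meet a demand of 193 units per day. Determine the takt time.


Formula: Takt Time = Available Production Time / Customer Demand
Takt = 444 min/day / 193 units/day
Takt = 2.3 min/unit

2.3 min/unit


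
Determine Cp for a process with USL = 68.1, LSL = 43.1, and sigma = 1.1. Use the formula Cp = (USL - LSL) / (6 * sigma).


Cp = (68.1 - 43.1) / (6 * 1.1)

3.79


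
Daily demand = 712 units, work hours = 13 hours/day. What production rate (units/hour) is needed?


Formula: Production Rate = Daily Demand / Available Hours
Rate = 712 units/day / 13 hours/day
Rate = 54.8 units/hour

54.8 units/hour


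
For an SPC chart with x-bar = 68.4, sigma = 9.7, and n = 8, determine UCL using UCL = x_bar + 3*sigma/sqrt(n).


UCL = 68.4 + 3 * 9.7 / sqrt(8)

78.69


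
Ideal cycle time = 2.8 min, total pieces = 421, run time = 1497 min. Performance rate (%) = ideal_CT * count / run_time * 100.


Formula: Performance = (Ideal CT * Total Count) / Run Time * 100
Ideal output time = 2.8 * 421 = 1178.8 min
Performance = 1178.8 / 1497 * 100 = 78.7%

78.7%


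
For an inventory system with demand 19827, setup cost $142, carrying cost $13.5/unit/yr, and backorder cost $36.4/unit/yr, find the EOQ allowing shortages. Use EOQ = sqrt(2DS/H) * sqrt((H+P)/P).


Formula: EOQ* = sqrt(2DS/H) * sqrt((H+P)/P)
Base EOQ = sqrt(2*19827*142/13.5) = 645.83 units
Correction = sqrt((13.5+36.4)/36.4) = 1.17085
EOQ* = 645.83 * 1.17085 = 756.2 units

756.2 units


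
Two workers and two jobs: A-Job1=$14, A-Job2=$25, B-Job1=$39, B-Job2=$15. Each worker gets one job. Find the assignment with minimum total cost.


Option 1: A->1 + B->2 = $14 + $15 = $29
Option 2: A->2 + B->1 = $25 + $39 = $64
Min cost = min($29, $64) = $29

$29


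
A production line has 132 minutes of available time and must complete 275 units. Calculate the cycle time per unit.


Formula: CT = Available Time / Number of Units
CT = 132 min / 275 units
CT = 0.48 min/unit

0.48 min/unit


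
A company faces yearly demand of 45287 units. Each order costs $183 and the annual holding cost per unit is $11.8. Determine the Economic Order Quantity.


Formula: EOQ = sqrt(2 * D * S / H)
Numerator: 2 * 45287 * 183 = 16575042
2DS/H = 16575042 / 11.8 = 1404664.6
EOQ = sqrt(1404664.6) = 1185.2 units

1185.2 units


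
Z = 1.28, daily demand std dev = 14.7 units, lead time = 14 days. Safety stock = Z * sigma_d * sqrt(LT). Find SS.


Formula: SS = z * sigma_d * sqrt(LT)
sqrt(LT) = sqrt(14) = 3.7417
SS = 1.28 * 14.7 * 3.7417
SS = 70.4 units

70.4 units


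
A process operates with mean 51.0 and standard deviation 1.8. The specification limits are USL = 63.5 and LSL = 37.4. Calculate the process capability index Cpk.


Cpu = (63.5 - 51.0) / (3 * 1.8) = 2.31
Cpl = (51.0 - 37.4) / (3 * 1.8) = 2.52
Cpk = min(2.31, 2.52) = 2.31

2.31


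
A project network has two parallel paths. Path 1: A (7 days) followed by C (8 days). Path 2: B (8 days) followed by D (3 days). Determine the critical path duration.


Path 1 = 7 + 8 = 15 days
Path 2 = 8 + 3 = 11 days
Duration = max(15, 11) = 15 days

15 days


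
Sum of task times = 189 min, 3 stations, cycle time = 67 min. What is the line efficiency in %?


Formula: Efficiency = Sum of Task Times / (N_stations * CT) * 100
Total station capacity = 3 stations * 67 min = 201 min
Efficiency = 189 / 201 * 100 = 94.0%

94.0%


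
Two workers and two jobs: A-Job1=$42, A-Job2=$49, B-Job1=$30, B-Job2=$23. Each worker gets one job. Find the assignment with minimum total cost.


Option 1: A->1 + B->2 = $42 + $23 = $65
Option 2: A->2 + B->1 = $49 + $30 = $79
Min cost = min($65, $79) = $65

$65


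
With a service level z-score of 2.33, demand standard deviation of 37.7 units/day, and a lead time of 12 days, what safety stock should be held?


Formula: SS = z * sigma_d * sqrt(LT)
sqrt(LT) = sqrt(12) = 3.4641
SS = 2.33 * 37.7 * 3.4641
SS = 304.3 units

304.3 units


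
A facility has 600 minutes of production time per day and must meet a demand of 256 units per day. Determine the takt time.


Formula: Takt Time = Available Production Time / Customer Demand
Takt = 600 min/day / 256 units/day
Takt = 2.34 min/unit

2.34 min/unit


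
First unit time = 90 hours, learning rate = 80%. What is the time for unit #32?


Formula: T_n = T_1 * (learning_rate)^(log2(n)) where learning_rate = rate/100
Doublings = log2(32) = 5
T_n = 90 * 0.8^5
T_n = 90 * 0.3277 = 29.5 hours

29.5 hours


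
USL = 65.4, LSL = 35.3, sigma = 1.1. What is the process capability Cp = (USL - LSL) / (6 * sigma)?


Cp = (65.4 - 35.3) / (6 * 1.1)

4.56


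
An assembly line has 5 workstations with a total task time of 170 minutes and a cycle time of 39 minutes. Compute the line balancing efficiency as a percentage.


Formula: Efficiency = Sum of Task Times / (N_stations * CT) * 100
Total station capacity = 5 stations * 39 min = 195 min
Efficiency = 170 / 195 * 100 = 87.2%

87.2%


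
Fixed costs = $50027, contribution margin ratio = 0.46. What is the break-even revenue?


Formula: BER = Fixed Costs / Contribution Margin Ratio
BER = $50027 / 0.46
BER = $108754.35 (to the nearest cent)

$108754.35


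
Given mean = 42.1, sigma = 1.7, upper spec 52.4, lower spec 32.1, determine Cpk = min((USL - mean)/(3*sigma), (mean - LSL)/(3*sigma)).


Cpu = (52.4 - 42.1) / (3 * 1.7) = 2.02
Cpl = (42.1 - 32.1) / (3 * 1.7) = 1.96
Cpk = min(2.02, 1.96) = 1.96

1.96


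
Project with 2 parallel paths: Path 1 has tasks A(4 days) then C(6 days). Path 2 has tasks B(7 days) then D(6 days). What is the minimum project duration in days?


Path 1 = 4 + 6 = 10 days
Path 2 = 7 + 6 = 13 days
Duration = max(10, 13) = 13 days

13 days


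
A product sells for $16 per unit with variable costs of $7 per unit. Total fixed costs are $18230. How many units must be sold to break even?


Formula: BEQ = Fixed Costs / (Price - Variable Cost)
Contribution margin = $16 - $7 = $9/unit
BEQ = ceil($18230 / $9/unit) = ceil(2025.56) = 2026 units

2026 units


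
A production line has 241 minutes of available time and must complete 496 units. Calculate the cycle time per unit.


Formula: CT = Available Time / Number of Units
CT = 241 min / 496 units
CT = 0.49 min/unit

0.49 min/unit


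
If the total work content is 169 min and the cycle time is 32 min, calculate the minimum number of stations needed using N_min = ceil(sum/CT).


Formula: N_min = ceil(Sum of Task Times / Cycle Time)
N_min = ceil(169 min / 32 min) = ceil(5.2812)
N_min = 6 stations

6


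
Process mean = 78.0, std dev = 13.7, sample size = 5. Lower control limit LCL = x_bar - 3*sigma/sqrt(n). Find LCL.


LCL = 78.0 - 3 * 13.7 / sqrt(5)

59.62


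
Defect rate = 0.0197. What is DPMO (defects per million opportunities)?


DPMO = defect_rate * 1000000 = 0.0197 * 1000000

19700


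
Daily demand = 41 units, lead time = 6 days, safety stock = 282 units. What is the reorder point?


Formula: ROP = (Daily Demand * Lead Time) + Safety Stock
Demand during lead time = 41 * 6 = 246 units
ROP = 246 + 282 = 528 units

528 units


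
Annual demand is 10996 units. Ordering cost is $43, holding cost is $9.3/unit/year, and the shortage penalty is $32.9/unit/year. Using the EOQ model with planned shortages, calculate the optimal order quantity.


Formula: EOQ* = sqrt(2DS/H) * sqrt((H+P)/P)
Base EOQ = sqrt(2*10996*43/9.3) = 318.88 units
Correction = sqrt((9.3+32.9)/32.9) = 1.13255
EOQ* = 318.88 * 1.13255 = 361.1 units

361.1 units


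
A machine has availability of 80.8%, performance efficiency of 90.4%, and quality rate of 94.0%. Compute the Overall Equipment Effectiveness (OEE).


Formula: OEE = Availability * Performance * Quality / 10000
A * P = 80.8% * 90.4% / 100 = 73.04%
OEE = 73.04% * 94.0% / 100 = 68.7%

68.7%


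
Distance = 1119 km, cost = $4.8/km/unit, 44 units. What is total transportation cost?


TC = dist * cost * units = 1119 * 4.8 * 44 = $236332.80

$236332.80


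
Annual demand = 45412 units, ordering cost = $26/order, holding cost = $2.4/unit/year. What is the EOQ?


Formula: EOQ = sqrt(2 * D * S / H)
Numerator: 2 * 45412 * 26 = 2361424
2DS/H = 2361424 / 2.4 = 983926.7
EOQ = sqrt(983926.7) = 991.9 units

991.9 units


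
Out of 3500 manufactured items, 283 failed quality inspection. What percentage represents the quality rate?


Formula: Quality Rate = Good Pieces / Total Pieces * 100
Good pieces = 3500 - 283 = 3217
QR = 3217 / 3500 * 100 = 91.9%

91.9%


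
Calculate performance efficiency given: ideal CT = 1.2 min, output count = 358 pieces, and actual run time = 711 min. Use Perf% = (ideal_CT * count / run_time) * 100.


Formula: Performance = (Ideal CT * Total Count) / Run Time * 100
Ideal output time = 1.2 * 358 = 429.6 min
Performance = 429.6 / 711 * 100 = 60.4%

60.4%


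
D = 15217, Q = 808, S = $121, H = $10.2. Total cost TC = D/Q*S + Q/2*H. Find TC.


TC = 15217/808 * 121 + 808/2 * 10.2

$6399.58


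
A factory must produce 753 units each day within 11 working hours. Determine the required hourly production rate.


Formula: Production Rate = Daily Demand / Available Hours
Rate = 753 units/day / 11 hours/day
Rate = 68.5 units/hour

68.5 units/hour


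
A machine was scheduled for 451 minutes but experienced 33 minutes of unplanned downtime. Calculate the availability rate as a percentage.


Formula: Availability = (Planned Time - Downtime) / Planned Time * 100
Uptime = 451 - 33 = 418 min
Availability = 418 / 451 * 100 = 92.7%

92.7%


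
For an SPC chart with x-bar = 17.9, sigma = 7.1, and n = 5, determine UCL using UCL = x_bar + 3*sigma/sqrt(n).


UCL = 17.9 + 3 * 7.1 / sqrt(5)

27.43


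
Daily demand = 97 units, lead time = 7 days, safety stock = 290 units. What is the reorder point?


Formula: ROP = (Daily Demand * Lead Time) + Safety Stock
Demand during lead time = 97 * 7 = 679 units
ROP = 679 + 290 = 969 units

969 units


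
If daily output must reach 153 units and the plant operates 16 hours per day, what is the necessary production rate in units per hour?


Formula: Production Rate = Daily Demand / Available Hours
Rate = 153 units/day / 16 hours/day
Rate = 9.6 units/hour

9.6 units/hour


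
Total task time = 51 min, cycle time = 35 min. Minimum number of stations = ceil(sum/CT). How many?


Formula: N_min = ceil(Sum of Task Times / Cycle Time)
N_min = ceil(51 min / 35 min) = ceil(1.4571)
N_min = 2 stations

2


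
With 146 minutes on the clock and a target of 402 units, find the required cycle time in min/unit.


Formula: CT = Available Time / Number of Units
CT = 146 min / 402 units
CT = 0.36 min/unit

0.36 min/unit


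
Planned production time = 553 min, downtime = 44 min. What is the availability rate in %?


Formula: Availability = (Planned Time - Downtime) / Planned Time * 100
Uptime = 553 - 44 = 509 min
Availability = 509 / 553 * 100 = 92.0%

92.0%


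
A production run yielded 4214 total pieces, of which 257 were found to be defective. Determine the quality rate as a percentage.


Formula: Quality Rate = Good Pieces / Total Pieces * 100
Good pieces = 4214 - 257 = 3957
QR = 3957 / 4214 * 100 = 93.9%

93.9%


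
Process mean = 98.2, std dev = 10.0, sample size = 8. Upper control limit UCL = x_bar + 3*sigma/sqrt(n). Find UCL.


UCL = 98.2 + 3 * 10.0 / sqrt(8)

108.81


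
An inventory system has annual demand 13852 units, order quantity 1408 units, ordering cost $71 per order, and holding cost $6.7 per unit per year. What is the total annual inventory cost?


TC = 13852/1408 * 71 + 1408/2 * 6.7

$5415.30


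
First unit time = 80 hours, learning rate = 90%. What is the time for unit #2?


Formula: T_n = T_1 * (learning_rate)^(log2(n)) where learning_rate = rate/100
Doublings = log2(2) = 1
T_n = 80 * 0.9^1
T_n = 80 * 0.9 = 72.0 hours

72.0 hours


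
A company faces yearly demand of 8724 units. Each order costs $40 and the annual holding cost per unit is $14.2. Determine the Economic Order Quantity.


Formula: EOQ = sqrt(2 * D * S / H)
Numerator: 2 * 8724 * 40 = 697920
2DS/H = 697920 / 14.2 = 49149.3
EOQ = sqrt(49149.3) = 221.7 units

221.7 units


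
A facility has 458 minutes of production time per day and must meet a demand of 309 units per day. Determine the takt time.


Formula: Takt Time = Available Production Time / Customer Demand
Takt = 458 min/day / 309 units/day
Takt = 1.48 min/unit

1.48 min/unit


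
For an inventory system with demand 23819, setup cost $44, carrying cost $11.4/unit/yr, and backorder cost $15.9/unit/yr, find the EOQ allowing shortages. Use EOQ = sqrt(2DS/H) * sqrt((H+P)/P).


Formula: EOQ* = sqrt(2DS/H) * sqrt((H+P)/P)
Base EOQ = sqrt(2*23819*44/11.4) = 428.8 units
Correction = sqrt((11.4+15.9)/15.9) = 1.31034
EOQ* = 428.8 * 1.31034 = 561.9 units

561.9 units


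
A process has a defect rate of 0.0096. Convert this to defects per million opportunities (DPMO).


DPMO = defect_rate * 1000000 = 0.0096 * 1000000

9600


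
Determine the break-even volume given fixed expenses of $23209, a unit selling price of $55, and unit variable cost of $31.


Formula: BEQ = Fixed Costs / (Price - Variable Cost)
Contribution margin = $55 - $31 = $24/unit
BEQ = ceil($23209 / $24/unit) = ceil(967.04) = 968 units

968 units


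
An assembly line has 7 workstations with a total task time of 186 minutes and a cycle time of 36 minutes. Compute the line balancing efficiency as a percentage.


Formula: Efficiency = Sum of Task Times / (N_stations * CT) * 100
Total station capacity = 7 stations * 36 min = 252 min
Efficiency = 186 / 252 * 100 = 73.8%

73.8%


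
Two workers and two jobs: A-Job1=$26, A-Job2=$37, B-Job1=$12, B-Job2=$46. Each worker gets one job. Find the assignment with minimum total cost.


Option 1: A->1 + B->2 = $26 + $46 = $72
Option 2: A->2 + B->1 = $37 + $12 = $49
Min cost = min($72, $49) = $49

$49


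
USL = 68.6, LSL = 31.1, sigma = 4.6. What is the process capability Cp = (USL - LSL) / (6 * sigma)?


Cp = (68.6 - 31.1) / (6 * 4.6)

1.36


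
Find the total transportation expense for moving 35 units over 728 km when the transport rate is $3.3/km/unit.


TC = dist * cost * units = 728 * 3.3 * 35 = $84084.00

$84084.00


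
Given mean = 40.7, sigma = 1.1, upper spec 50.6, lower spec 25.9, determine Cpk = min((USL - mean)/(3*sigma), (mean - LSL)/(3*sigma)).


Cpu = (50.6 - 40.7) / (3 * 1.1) = 3.0
Cpl = (40.7 - 25.9) / (3 * 1.1) = 4.48
Cpk = min(3.0, 4.48) = 3.0

3.0


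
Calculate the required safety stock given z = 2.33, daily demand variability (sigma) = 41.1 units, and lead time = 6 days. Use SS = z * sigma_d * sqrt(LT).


Formula: SS = z * sigma_d * sqrt(LT)
sqrt(LT) = sqrt(6) = 2.4495
SS = 2.33 * 41.1 * 2.4495
SS = 234.6 units

234.6 units


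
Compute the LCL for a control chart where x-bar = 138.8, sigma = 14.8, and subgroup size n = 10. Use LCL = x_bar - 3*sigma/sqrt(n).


LCL = 138.8 - 3 * 14.8 / sqrt(10)

124.76


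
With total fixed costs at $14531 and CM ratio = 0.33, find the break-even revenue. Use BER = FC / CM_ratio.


Formula: BER = Fixed Costs / Contribution Margin Ratio
BER = $14531 / 0.33
BER = $44033.33 (to the nearest cent)

$44033.33


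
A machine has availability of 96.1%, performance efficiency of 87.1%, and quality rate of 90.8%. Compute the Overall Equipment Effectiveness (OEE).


Formula: OEE = Availability * Performance * Quality / 10000
A * P = 96.1% * 87.1% / 100 = 83.7%
OEE = 83.7% * 90.8% / 100 = 76.0%

76.0%


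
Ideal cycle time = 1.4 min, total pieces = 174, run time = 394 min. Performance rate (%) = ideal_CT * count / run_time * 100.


Formula: Performance = (Ideal CT * Total Count) / Run Time * 100
Ideal output time = 1.4 * 174 = 243.6 min
Performance = 243.6 / 394 * 100 = 61.8%

61.8%
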